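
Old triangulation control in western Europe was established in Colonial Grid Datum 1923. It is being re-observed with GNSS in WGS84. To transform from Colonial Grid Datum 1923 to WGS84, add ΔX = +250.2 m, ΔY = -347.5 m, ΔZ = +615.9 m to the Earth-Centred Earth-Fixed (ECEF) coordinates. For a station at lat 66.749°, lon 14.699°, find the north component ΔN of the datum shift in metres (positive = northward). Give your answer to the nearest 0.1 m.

The local north axis is (−sin φ cos λ, −sin φ sin λ, cos φ), giving ΔN = -222.356 + 81.014 + 243.133 = 101.79 m.

ΔN = 101.8 m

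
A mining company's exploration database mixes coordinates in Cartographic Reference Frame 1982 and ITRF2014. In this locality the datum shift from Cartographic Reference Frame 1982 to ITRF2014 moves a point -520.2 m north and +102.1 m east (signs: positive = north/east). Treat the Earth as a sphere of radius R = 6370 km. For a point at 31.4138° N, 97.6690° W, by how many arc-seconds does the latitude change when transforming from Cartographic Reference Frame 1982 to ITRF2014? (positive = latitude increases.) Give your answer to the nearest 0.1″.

Δφ = -16.8″

On a sphere of radius R, 1 rad of latitude = R, so Δφ = ΔN / R = -520.2 / 6370000 = -8.1664e-05 rad = -16.844″.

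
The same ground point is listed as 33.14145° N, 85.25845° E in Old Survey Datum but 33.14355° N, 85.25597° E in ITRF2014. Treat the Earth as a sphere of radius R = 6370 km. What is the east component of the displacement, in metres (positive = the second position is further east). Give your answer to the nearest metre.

Δφ = 33.14355° − 33.14145° = +0.00210°; Δλ = 85.25597° − 85.25845° = -0.00248°.
1° along a meridian = πR/180 = 111177 m.
ΔN = Δφ × 111177 = 233.5 m; ΔE = Δλ × 111177 × cos(33.14145°) = -0.00248 × 111177 × 0.837323 = -230.9 m.

ΔE = -231 m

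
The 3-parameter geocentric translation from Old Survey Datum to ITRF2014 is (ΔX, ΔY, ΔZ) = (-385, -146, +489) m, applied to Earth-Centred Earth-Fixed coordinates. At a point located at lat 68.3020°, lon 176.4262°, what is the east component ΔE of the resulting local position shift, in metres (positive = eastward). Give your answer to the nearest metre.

ΔE = 170 m

At φ = 68.3020°, λ = 176.4262°: sin φ = 0.929145, cos φ = 0.369714, sin λ = 0.062334, cos λ = -0.998055.
ΔE = −sin λ·ΔX + cos λ·ΔY = −(0.062334)·(-385) + (-0.998055)·(-146) = 169.71 m.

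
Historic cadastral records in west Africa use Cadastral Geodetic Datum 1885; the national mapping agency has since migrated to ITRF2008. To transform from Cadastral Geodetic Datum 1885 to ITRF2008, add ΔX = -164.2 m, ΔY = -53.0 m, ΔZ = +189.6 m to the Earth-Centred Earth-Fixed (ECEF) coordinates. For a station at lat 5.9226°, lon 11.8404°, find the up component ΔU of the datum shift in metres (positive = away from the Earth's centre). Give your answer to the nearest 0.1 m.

The local up (radial) axis is (cos φ cos λ, cos φ sin λ, sin φ), giving ΔU = -159.848 − 10.817 + 19.564 = -151.10 m.

ΔU = -151.1 m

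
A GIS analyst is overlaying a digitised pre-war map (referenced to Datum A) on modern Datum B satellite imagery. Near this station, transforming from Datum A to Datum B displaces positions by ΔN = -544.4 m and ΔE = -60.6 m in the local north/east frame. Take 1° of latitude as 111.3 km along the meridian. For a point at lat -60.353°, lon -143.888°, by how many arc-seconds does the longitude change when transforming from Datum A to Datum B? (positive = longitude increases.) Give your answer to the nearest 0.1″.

At latitude -60.353°, cos φ = 0.494655.
1° of longitude at this latitude = 111.3 × cos φ = 55.06 km, so Δλ = -60.6 / 55055.1 = -0.0011007° = -3.963″.

Δλ = -4.0″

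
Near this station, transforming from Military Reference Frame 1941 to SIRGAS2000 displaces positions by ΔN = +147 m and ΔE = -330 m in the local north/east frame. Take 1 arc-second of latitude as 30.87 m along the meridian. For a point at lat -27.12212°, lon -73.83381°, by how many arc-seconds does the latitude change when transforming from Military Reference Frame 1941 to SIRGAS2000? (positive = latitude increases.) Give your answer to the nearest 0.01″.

1″ of latitude = 30.87 m, so Δφ = 147.0 / 30.87 = 4.762″.

Δφ = 4.76″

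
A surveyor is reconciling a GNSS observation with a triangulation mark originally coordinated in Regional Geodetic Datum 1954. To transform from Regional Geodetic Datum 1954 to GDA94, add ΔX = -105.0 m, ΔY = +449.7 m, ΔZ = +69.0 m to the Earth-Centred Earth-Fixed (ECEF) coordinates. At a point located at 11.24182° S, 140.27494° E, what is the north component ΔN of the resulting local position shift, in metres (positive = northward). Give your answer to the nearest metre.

The local north axis is (−sin φ cos λ, −sin φ sin λ, cos φ), giving ΔN = 15.744 + 56.030 + 67.676 = 139.45 m.

ΔN = 139 m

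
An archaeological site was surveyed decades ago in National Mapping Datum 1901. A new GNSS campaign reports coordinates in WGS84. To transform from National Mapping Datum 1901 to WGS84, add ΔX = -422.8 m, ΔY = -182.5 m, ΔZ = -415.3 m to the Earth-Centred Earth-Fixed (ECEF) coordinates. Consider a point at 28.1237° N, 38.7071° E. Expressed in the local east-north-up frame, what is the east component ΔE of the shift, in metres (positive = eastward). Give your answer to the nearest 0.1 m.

The local east axis at (φ, λ) is (−sin λ, cos λ, 0), so ΔE = −sin(38.7071°)·(-422.8) + cos(38.7071°)·(-182.5) = 121.98 m.

ΔE = 122.0 m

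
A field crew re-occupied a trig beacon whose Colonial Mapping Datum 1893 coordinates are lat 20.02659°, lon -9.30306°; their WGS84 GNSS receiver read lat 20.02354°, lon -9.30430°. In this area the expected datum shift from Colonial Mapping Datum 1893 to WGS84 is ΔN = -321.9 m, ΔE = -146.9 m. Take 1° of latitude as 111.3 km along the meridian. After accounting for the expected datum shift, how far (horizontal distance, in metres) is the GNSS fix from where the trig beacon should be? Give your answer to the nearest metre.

Observed coordinate differences: Δφ = -0.00305°, Δλ = -0.00124°.
Converting to metres (1° lat = 111300 m, cos φ = 0.939534): observed ΔN = -339.5 m, observed ΔE = -129.7 m.
Subtracting the expected shift leaves a residual of -339.5 − (-321.9) = -17.6 m north and -129.7 − (-146.9) = 17.2 m east.
Residual distance = √((-17.6)² + 17.2²) = 24.6 m.

25 m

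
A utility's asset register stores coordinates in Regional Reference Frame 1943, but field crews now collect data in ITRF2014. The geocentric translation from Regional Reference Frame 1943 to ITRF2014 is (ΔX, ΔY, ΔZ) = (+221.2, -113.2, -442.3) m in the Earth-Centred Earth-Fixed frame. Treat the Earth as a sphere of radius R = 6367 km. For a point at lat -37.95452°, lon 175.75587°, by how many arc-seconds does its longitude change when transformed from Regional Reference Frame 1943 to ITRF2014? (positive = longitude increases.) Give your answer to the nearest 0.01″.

sin φ = -0.615036, cos φ = 0.788499, sin λ = 0.074006, cos λ = -0.997258.
East component: ΔE = −sin λ·ΔX + cos λ·ΔY = −(0.074006)(221.2) + (-0.997258)(-113.2) = 96.52 m.
1° of latitude spans πR/180 = 111125 m; at latitude φ, 1° of longitude spans that × cos φ = 87622.1 m, so Δλ = 96.52 / 87622.1 × 3600 = 3.966″.

Δλ = 3.97″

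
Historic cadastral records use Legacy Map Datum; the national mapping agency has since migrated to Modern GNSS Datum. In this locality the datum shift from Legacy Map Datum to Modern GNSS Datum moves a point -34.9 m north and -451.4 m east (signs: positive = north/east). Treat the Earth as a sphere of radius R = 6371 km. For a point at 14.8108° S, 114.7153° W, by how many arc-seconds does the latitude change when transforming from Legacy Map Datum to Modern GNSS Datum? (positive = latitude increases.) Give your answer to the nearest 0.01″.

On a sphere of radius R, 1 rad of latitude = R, so Δφ = ΔN / R = -34.9 / 6371000 = -5.4779e-06 rad = -1.130″.

Δφ = -1.13″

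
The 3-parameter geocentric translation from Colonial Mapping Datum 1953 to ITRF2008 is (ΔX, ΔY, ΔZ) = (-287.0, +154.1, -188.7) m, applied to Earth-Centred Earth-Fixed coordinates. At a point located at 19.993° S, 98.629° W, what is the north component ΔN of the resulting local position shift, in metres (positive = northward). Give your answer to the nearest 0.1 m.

At φ = -19.993°, λ = -98.629°: sin φ = -0.341905, cos φ = 0.939734, sin λ = -0.988681, cos λ = -0.150036.
ΔN = −sin φ cos λ·ΔX − sin φ sin λ·ΔY + cos φ·ΔZ = −(-0.341905)(-0.150036)(-287.0) − (-0.341905)(-0.988681)(154.1) + (0.939734)(-188.7) = -214.70 m.

ΔN = -214.7 m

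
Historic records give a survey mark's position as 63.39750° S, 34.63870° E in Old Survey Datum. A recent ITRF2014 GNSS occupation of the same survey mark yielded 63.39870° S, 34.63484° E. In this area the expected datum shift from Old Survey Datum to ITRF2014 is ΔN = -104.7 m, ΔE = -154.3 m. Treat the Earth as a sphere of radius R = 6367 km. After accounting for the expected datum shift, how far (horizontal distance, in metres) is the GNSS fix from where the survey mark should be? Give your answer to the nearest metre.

Observed coordinate differences: Δφ = -0.00120°, Δλ = -0.00386°.
Converting to metres (1° lat = 111125 m, cos φ = 0.447798): observed ΔN = -133.4 m, observed ΔE = -192.1 m.
Subtracting the expected shift leaves a residual of -133.4 − (-104.7) = -28.7 m north and -192.1 − (-154.3) = -37.8 m east.
Residual distance = √((-28.7)² + (-37.8)²) = 47.4 m.

47 m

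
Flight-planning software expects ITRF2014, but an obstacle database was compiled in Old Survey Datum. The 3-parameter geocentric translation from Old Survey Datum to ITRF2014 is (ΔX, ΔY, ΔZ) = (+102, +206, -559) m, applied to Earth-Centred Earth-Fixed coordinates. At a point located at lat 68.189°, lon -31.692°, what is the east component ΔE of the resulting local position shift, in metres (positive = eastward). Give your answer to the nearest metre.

The local east axis at (φ, λ) is (−sin λ, cos λ, 0), so ΔE = −sin(-31.692°)·102 + cos(-31.692°)·206 = 228.87 m.

ΔE = 229 m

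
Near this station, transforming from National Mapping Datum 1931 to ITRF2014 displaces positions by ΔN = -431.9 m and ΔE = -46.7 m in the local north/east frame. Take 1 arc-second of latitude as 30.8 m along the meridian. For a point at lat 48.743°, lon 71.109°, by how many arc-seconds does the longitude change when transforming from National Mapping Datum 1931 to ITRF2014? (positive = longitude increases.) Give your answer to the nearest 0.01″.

At latitude 48.743°, cos φ = 0.659438.
1″ of longitude at this latitude = 30.80 × cos φ = 20.3107 m, so Δλ = -46.7 / 20.3107 = -2.299″.

Δλ = -2.30″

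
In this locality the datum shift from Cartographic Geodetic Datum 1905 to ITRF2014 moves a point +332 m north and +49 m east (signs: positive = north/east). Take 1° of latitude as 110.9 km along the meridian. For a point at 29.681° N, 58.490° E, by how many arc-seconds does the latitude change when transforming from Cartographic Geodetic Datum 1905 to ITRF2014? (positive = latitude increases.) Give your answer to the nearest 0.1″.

Δφ = 10.8″

1° of latitude = 110.9 km, so Δφ = 332.0 / 110900 = 0.0029937° = 10.777″.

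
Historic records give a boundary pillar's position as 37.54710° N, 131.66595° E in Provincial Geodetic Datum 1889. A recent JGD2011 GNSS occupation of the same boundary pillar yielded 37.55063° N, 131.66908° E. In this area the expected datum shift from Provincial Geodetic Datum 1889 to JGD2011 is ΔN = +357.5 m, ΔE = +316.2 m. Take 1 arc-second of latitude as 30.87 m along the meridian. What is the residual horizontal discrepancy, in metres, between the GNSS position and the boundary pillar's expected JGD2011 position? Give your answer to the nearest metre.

53 m

Observed coordinate differences: Δφ = +0.00353°, Δλ = +0.00313°.
Converting to metres (1° lat = 111132 m, cos φ = 0.792853): observed ΔN = 392.3 m, observed ΔE = 275.8 m.
Subtracting the expected shift leaves a residual of 392.3 − (357.5) = 34.8 m north and 275.8 − (316.2) = -40.4 m east.
Residual distance = √(34.8² + (-40.4)²) = 53.3 m.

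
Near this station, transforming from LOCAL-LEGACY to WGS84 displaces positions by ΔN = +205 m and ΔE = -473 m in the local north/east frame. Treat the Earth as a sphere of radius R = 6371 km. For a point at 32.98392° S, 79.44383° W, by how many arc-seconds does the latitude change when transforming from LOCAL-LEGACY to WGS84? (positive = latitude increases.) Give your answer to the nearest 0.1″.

On a sphere of radius R, 1 rad of latitude = R, so Δφ = ΔN / R = 205.0 / 6371000 = 3.2177e-05 rad = 6.637″.

Δφ = 6.6″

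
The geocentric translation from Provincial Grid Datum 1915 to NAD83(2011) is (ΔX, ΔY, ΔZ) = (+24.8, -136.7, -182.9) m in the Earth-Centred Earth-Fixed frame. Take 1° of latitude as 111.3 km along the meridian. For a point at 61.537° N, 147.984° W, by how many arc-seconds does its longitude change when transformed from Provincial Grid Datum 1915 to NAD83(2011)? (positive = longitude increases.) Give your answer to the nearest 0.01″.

Δλ = 8.76″

sin φ = 0.879125, cos φ = 0.476591, sin λ = -0.530156, cos λ = -0.847900.
East component: ΔE = −sin λ·ΔX + cos λ·ΔY = −(-0.530156)(24.8) + (-0.847900)(-136.7) = 129.06 m.
1° of latitude spans 111300 m; at latitude φ, 1° of longitude spans that × cos φ = 53044.6 m, so Δλ = 129.06 / 53044.6 × 3600 = 8.759″.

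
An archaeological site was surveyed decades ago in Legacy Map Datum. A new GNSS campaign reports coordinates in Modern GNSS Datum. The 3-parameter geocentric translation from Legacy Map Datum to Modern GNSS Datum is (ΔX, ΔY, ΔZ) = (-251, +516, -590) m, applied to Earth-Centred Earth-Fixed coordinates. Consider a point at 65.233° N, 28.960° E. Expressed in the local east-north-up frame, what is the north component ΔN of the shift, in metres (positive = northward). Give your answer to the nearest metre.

ΔN = -275 m

The local north axis is (−sin φ cos λ, −sin φ sin λ, cos φ), giving ΔN = 199.414 − 226.865 − 247.168 = -274.62 m.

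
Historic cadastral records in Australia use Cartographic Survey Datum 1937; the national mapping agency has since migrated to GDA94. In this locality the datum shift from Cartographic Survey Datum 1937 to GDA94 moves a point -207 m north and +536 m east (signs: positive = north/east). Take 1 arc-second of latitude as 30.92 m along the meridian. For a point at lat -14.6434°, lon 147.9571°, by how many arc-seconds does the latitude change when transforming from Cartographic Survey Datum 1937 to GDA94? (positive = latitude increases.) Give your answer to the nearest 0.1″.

1″ of latitude = 30.92 m, so Δφ = -207.0 / 30.92 = -6.695″.

Δφ = -6.7″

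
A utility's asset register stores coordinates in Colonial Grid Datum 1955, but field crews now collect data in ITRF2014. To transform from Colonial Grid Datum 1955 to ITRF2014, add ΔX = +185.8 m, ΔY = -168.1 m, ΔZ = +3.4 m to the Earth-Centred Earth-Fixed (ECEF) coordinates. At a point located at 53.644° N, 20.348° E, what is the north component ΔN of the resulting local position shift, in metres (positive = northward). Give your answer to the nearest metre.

At φ = 53.644°, λ = 20.348°: sin φ = 0.805349, cos φ = 0.592801, sin λ = 0.347721, cos λ = 0.937598.
ΔN = −sin φ cos λ·ΔX − sin φ sin λ·ΔY + cos φ·ΔZ = −(0.805349)(0.937598)(185.8) − (0.805349)(0.347721)(-168.1) + (0.592801)(3.4) = -91.21 m.

ΔN = -91 m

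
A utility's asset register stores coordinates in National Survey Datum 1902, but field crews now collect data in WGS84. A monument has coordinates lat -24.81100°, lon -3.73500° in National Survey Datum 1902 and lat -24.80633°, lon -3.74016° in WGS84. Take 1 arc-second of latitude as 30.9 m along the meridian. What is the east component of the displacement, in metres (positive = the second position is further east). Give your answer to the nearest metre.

ΔE = -521 m

Δφ = -24.80633° − -24.81100° = +0.00467°; Δλ = -3.74016° − -3.73500° = -0.00516°.
1° of latitude = 3600 × 30.90 = 111240 m.
ΔN = Δφ × 111240 = 519.5 m; ΔE = Δλ × 111240 × cos(-24.81100°) = -0.00516 × 111240 × 0.907697 = -521.0 m.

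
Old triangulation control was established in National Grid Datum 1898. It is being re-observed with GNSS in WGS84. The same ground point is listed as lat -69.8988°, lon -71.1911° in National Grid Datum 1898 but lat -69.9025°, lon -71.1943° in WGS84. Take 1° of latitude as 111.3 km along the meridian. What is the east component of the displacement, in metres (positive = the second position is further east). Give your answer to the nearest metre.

Δφ = -69.9025° − -69.8988° = -0.0037°; Δλ = -71.1943° − -71.1911° = -0.0032°.
ΔN = Δφ × 111300 = -411.8 m; ΔE = Δλ × 111300 × cos(-69.8988°) = -0.0032 × 111300 × 0.343679 = -122.4 m.

ΔE = -122 m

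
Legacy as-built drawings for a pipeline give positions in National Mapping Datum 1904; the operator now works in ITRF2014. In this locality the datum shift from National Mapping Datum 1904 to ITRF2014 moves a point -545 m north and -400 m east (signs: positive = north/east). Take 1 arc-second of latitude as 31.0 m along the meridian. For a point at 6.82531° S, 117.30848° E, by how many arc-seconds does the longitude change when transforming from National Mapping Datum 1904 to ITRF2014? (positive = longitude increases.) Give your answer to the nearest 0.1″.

Δλ = -13.0″

At latitude -6.82531°, cos φ = 0.992913.
1″ of longitude at this latitude = 31.00 × cos φ = 30.7803 m, so Δλ = -400.0 / 30.7803 = -12.995″.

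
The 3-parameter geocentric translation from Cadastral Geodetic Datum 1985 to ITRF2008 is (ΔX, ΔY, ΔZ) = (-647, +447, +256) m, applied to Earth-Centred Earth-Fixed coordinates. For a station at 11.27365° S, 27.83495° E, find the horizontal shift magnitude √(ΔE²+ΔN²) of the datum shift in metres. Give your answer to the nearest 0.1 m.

720.2 m

The local east axis at (φ, λ) is (−sin λ, cos λ, 0), so ΔE = −sin(27.83495°)·(-647) + cos(27.83495°)·447 = 697.38 m.
The local north axis is (−sin φ cos λ, −sin φ sin λ, cos φ), giving ΔN = -111.851 + 40.803 + 251.060 = 180.01 m.
Horizontal magnitude = √(ΔE² + ΔN²) = √(697.38² + 180.01²) = 720.24 m.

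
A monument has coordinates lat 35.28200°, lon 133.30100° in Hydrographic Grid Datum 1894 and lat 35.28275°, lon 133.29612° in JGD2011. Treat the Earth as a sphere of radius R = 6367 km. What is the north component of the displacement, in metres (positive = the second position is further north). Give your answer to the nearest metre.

ΔN = 83 m

Δφ = 35.28275° − 35.28200° = +0.00075°; Δλ = 133.29612° − 133.30100° = -0.00488°.
1° along a meridian = πR/180 = 111125 m.
ΔN = Δφ × 111125 = 83.3 m; ΔE = Δλ × 111125 × cos(35.28200°) = -0.00488 × 111125 × 0.816319 = -442.7 m.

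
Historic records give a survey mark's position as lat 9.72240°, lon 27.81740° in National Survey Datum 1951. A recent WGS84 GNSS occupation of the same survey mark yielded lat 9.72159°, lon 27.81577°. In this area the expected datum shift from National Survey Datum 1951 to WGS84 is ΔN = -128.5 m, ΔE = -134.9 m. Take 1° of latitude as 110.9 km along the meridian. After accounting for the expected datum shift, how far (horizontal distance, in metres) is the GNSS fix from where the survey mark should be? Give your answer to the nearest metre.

Observed coordinate differences: Δφ = -0.00081°, Δλ = -0.00163°.
Converting to metres (1° lat = 110900 m, cos φ = 0.985638): observed ΔN = -89.8 m, observed ΔE = -178.2 m.
Subtracting the expected shift leaves a residual of -89.8 − (-128.5) = 38.7 m north and -178.2 − (-134.9) = -43.3 m east.
Residual distance = √(38.7² + (-43.3)²) = 58.0 m.

58 m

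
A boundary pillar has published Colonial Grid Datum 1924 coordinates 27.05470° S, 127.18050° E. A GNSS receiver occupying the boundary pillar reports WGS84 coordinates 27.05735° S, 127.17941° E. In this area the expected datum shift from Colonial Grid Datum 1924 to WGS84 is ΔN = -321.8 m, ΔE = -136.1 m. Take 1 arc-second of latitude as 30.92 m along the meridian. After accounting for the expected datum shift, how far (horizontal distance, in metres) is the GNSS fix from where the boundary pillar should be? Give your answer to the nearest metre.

39 m

Observed coordinate differences: Δφ = -0.00265°, Δλ = -0.00109°.
Converting to metres (1° lat = 111312 m, cos φ = 0.890573): observed ΔN = -295.0 m, observed ΔE = -108.1 m.
Subtracting the expected shift leaves a residual of -295.0 − (-321.8) = 26.8 m north and -108.1 − (-136.1) = 28.0 m east.
Residual distance = √(26.8² + 28.0²) = 38.8 m.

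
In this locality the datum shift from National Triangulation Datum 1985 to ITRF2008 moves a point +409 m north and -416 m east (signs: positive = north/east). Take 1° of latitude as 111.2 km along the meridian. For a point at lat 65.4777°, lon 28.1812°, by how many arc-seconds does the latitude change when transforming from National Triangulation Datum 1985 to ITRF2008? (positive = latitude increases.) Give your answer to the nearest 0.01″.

Δφ = 13.24″

1° of latitude = 111.2 km, so Δφ = 409.0 / 111200 = 0.0036781° = 13.241″.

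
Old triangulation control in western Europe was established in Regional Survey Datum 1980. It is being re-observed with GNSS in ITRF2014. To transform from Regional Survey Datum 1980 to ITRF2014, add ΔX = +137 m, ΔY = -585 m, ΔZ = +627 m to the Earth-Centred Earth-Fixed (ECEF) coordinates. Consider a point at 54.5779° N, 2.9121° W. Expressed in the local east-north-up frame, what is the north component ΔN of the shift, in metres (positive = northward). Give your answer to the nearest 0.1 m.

ΔN = 227.7 m

The local north axis is (−sin φ cos λ, −sin φ sin λ, cos φ), giving ΔN = -111.498 − 24.219 + 363.406 = 227.69 m.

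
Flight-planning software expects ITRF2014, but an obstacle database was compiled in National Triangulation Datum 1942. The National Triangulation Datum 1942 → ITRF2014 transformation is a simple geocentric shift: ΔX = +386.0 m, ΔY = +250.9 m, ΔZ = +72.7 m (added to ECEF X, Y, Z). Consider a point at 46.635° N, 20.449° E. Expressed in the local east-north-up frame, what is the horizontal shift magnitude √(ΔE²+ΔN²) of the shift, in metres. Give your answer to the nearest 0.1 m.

294.3 m

At φ = 46.635°, λ = 20.449°: sin φ = 0.726994, cos φ = 0.686644, sin λ = 0.349373, cos λ = 0.936984.
ΔE = −sin λ·ΔX + cos λ·ΔY = −(0.349373)·(386.0) + (0.936984)·(250.9) = 100.23 m.
ΔN = −sin φ cos λ·ΔX − sin φ sin λ·ΔY + cos φ·ΔZ = −(0.726994)(0.936984)(386.0) − (0.726994)(0.349373)(250.9) + (0.686644)(72.7) = -276.74 m.
Horizontal magnitude = √(ΔE² + ΔN²) = √(100.23² + (-276.74)²) = 294.34 m.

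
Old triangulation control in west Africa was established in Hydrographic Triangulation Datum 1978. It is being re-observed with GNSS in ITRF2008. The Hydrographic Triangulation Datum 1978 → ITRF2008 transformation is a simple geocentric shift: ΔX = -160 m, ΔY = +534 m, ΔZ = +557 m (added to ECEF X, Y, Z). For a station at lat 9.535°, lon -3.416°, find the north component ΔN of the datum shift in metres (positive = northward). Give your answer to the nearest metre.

ΔN = 581 m

The local north axis is (−sin φ cos λ, −sin φ sin λ, cos φ), giving ΔN = 26.457 + 5.271 + 549.305 = 581.03 m.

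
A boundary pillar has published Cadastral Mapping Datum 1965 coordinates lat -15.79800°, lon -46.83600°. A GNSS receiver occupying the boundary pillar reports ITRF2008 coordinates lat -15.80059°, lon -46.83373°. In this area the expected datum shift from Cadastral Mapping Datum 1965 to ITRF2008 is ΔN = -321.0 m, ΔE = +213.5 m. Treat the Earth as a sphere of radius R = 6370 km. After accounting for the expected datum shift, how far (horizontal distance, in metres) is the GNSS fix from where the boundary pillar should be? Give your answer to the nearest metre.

Observed coordinate differences: Δφ = -0.00259°, Δλ = +0.00227°.
Converting to metres (1° lat = 111177 m, cos φ = 0.962227): observed ΔN = -287.9 m, observed ΔE = 242.8 m.
Subtracting the expected shift leaves a residual of -287.9 − (-321.0) = 33.1 m north and 242.8 − (213.5) = 29.3 m east.
Residual distance = √(33.1² + 29.3²) = 44.2 m.

44 m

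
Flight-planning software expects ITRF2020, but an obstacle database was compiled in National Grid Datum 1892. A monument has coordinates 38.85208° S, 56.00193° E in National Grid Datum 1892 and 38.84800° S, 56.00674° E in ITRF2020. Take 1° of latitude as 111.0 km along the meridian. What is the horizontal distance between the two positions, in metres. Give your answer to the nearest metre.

615 m

Δφ = -38.84800° − -38.85208° = +0.00408°; Δλ = 56.00674° − 56.00193° = +0.00481°.
ΔN = Δφ × 111000 = 452.9 m; ΔE = Δλ × 111000 × cos(-38.85208°) = +0.00481 × 111000 × 0.778768 = 415.8 m.
Distance = √(ΔE² + ΔN²) = √(415.8² + 452.9²) = 614.8 m.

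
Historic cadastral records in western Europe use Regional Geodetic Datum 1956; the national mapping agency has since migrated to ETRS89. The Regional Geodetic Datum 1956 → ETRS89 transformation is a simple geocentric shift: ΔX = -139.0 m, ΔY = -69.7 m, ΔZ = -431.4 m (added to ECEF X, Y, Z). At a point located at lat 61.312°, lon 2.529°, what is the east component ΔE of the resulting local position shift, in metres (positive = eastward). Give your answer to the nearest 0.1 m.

ΔE = -63.5 m

The local east axis at (φ, λ) is (−sin λ, cos λ, 0), so ΔE = −sin(2.529°)·(-139.0) + cos(2.529°)·(-69.7) = -63.50 m.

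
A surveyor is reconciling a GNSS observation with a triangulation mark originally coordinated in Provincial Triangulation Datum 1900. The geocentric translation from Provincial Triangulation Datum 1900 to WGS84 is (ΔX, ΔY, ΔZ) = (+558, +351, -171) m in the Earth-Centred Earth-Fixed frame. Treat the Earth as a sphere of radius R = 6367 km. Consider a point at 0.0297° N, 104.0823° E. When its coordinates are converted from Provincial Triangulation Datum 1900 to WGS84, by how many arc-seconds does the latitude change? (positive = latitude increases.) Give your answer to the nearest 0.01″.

Δφ = -5.54″

sin φ = 0.000518, cos φ = 1.000000, sin λ = 0.969947, cos λ = -0.243315.
North component: ΔN = −sin φ cos λ·ΔX − sin φ sin λ·ΔY + cos φ·ΔZ = −(0.000518)(-0.243315)(558) − (0.000518)(0.969947)(351) + (1.000000)(-171) = -171.11 m.
1° of latitude spans πR/180 = 111125 m, so Δφ = -171.11 / 111125 × 3600 = -5.543″.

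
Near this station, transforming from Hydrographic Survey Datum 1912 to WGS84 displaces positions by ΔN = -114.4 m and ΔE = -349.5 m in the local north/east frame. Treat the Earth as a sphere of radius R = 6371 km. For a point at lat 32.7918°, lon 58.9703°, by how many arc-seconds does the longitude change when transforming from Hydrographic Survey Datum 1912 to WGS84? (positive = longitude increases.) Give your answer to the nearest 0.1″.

At latitude 32.7918°, cos φ = 0.840644.
One radian of longitude at latitude φ spans R cos φ, so Δλ = ΔE / (R cos φ) = -349.5 / (6371000 × 0.840644) = -6.5257e-05 rad = -13.460″.

Δλ = -13.5″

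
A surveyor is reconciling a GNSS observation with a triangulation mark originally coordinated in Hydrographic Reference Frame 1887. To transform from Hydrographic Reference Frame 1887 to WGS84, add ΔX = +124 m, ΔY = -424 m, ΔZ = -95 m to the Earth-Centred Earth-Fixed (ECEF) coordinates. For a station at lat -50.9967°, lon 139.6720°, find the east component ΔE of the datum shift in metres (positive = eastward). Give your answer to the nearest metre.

ΔE = 243 m

The local east axis at (φ, λ) is (−sin λ, cos λ, 0), so ΔE = −sin(139.6720°)·124 + cos(139.6720°)·(-424) = 242.99 m.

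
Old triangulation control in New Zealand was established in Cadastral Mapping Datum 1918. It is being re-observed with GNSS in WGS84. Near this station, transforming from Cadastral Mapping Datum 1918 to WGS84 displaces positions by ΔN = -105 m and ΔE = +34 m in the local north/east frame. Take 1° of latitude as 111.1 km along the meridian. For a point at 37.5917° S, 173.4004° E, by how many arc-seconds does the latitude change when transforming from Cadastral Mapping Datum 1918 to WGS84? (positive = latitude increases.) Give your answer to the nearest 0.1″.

Δφ = -3.4″

1° of latitude = 111.1 km, so Δφ = -105.0 / 111100 = -0.0009451° = -3.402″.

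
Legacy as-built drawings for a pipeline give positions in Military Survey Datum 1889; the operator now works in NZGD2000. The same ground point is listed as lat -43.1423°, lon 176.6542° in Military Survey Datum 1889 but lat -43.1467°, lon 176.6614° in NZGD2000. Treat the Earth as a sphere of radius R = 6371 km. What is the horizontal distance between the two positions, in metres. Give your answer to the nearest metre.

762 m

Δφ = -43.1467° − -43.1423° = -0.0044°; Δλ = 176.6614° − 176.6542° = +0.0072°.
1° along a meridian = πR/180 = 111195 m.
ΔN = Δφ × 111195 = -489.3 m; ΔE = Δλ × 111195 × cos(-43.1423°) = +0.0072 × 111195 × 0.729658 = 584.2 m.
Distance = √(ΔE² + ΔN²) = √(584.2² + (-489.3)²) = 762.0 m.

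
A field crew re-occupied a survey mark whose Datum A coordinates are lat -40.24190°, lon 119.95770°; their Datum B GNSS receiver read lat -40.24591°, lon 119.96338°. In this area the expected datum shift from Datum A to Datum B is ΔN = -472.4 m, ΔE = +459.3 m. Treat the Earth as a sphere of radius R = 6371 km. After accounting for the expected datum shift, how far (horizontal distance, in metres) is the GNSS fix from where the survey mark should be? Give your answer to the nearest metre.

35 m

Observed coordinate differences: Δφ = -0.00401°, Δλ = +0.00568°.
Converting to metres (1° lat = 111195 m, cos φ = 0.763324): observed ΔN = -445.9 m, observed ΔE = 482.1 m.
Subtracting the expected shift leaves a residual of -445.9 − (-472.4) = 26.5 m north and 482.1 − (459.3) = 22.8 m east.
Residual distance = √(26.5² + 22.8²) = 35.0 m.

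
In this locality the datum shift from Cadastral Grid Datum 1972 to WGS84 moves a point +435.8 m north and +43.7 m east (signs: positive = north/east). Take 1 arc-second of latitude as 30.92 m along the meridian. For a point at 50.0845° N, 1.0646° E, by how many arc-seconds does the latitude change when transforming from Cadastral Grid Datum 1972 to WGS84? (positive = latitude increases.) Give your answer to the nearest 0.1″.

Δφ = 14.1″

1″ of latitude = 30.92 m, so Δφ = 435.8 / 30.92 = 14.094″.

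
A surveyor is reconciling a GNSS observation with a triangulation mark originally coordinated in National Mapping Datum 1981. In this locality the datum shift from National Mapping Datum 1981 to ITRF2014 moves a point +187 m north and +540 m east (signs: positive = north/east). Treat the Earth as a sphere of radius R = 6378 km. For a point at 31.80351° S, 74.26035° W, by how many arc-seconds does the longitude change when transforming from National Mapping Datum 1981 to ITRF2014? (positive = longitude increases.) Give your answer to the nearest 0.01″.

At latitude -31.80351°, cos φ = 0.849860.
One radian of longitude at latitude φ spans R cos φ, so Δλ = ΔE / (R cos φ) = 540.0 / (6378000 × 0.849860) = 9.9623e-05 rad = 20.549″.

Δλ = 20.55″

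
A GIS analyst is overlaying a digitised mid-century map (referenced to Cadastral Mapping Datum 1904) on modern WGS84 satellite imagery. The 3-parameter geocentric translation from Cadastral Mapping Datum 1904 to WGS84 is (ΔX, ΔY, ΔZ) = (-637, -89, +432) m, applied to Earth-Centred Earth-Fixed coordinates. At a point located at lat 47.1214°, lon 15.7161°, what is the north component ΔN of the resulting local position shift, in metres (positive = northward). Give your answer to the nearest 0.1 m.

ΔN = 761.0 m

At φ = 47.1214°, λ = 15.7161°: sin φ = 0.732797, cos φ = 0.680447, sin λ = 0.270871, cos λ = 0.962616.
ΔN = −sin φ cos λ·ΔX − sin φ sin λ·ΔY + cos φ·ΔZ = −(0.732797)(0.962616)(-637) − (0.732797)(0.270871)(-89) + (0.680447)(432) = 760.96 m.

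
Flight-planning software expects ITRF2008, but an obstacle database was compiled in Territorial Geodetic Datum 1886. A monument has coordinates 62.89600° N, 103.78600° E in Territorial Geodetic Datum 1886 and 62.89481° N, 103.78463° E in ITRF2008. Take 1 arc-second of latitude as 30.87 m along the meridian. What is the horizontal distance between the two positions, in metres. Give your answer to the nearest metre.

149 m

Δφ = 62.89481° − 62.89600° = -0.00119°; Δλ = 103.78463° − 103.78600° = -0.00137°.
1° of latitude = 3600 × 30.87 = 111132 m.
ΔN = Δφ × 111132 = -132.2 m; ΔE = Δλ × 111132 × cos(62.89600°) = -0.00137 × 111132 × 0.455607 = -69.4 m.
Distance = √(ΔE² + ΔN²) = √((-69.4)² + (-132.2)²) = 149.3 m.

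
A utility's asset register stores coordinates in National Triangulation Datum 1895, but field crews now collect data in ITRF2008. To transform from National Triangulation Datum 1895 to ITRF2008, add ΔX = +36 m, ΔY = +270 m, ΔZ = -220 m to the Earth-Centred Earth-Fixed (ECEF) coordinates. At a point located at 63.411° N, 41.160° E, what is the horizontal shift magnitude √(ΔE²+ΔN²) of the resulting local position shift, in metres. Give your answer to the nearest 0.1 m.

The local east axis at (φ, λ) is (−sin λ, cos λ, 0), so ΔE = −sin(41.160°)·36 + cos(41.160°)·270 = 179.58 m.
The local north axis is (−sin φ cos λ, −sin φ sin λ, cos φ), giving ΔN = -24.237 − 158.910 − 98.469 = -281.62 m.
Horizontal magnitude = √(ΔE² + ΔN²) = √(179.58² + (-281.62)²) = 334.00 m.

334.0 m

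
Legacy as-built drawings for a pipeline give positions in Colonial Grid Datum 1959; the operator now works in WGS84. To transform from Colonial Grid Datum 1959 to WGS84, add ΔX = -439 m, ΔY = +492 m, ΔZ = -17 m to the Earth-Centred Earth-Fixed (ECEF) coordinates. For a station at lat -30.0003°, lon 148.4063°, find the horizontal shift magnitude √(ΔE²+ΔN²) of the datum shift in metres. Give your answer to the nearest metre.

356 m

At φ = -30.0003°, λ = 148.4063°: sin φ = -0.500005, cos φ = 0.866023, sin λ = 0.523892, cos λ = -0.851785.
ΔE = −sin λ·ΔX + cos λ·ΔY = −(0.523892)·(-439) + (-0.851785)·(492) = -189.09 m.
ΔN = −sin φ cos λ·ΔX − sin φ sin λ·ΔY + cos φ·ΔZ = −(-0.500005)(-0.851785)(-439) − (-0.500005)(0.523892)(492) + (0.866023)(-17) = 301.12 m.
Horizontal magnitude = √(ΔE² + ΔN²) = √((-189.09)² + 301.12²) = 355.57 m.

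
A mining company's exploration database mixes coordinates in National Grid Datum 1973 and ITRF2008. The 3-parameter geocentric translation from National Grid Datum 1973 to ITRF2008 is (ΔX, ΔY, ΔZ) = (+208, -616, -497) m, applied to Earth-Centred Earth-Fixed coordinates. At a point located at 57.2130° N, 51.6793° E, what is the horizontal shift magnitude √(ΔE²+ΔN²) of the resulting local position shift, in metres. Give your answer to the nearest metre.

546 m

At φ = 57.2130°, λ = 51.6793°: sin φ = 0.840689, cos φ = 0.541517, sin λ = 0.784552, cos λ = 0.620063.
ΔE = −sin λ·ΔX + cos λ·ΔY = −(0.784552)·(208) + (0.620063)·(-616) = -545.15 m.
ΔN = −sin φ cos λ·ΔX − sin φ sin λ·ΔY + cos φ·ΔZ = −(0.840689)(0.620063)(208) − (0.840689)(0.784552)(-616) + (0.541517)(-497) = 28.73 m.
Horizontal magnitude = √(ΔE² + ΔN²) = √((-545.15)² + 28.73²) = 545.90 m.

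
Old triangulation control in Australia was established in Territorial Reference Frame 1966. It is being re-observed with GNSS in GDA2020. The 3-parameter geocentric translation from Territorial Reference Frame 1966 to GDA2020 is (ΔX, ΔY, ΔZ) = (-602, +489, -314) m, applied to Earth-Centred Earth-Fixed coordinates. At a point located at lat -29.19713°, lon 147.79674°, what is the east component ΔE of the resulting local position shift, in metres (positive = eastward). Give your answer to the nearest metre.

ΔE = -93 m

The local east axis at (φ, λ) is (−sin λ, cos λ, 0), so ΔE = −sin(147.79674°)·(-602) + cos(147.79674°)·489 = -92.95 m.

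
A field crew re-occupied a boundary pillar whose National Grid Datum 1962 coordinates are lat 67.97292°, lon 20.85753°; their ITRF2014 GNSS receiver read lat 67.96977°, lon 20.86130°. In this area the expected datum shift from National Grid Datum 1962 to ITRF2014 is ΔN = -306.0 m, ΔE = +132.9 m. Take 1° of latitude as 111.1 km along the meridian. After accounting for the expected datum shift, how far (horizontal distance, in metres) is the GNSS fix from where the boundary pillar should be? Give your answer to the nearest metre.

50 m

Observed coordinate differences: Δφ = -0.00315°, Δλ = +0.00377°.
Converting to metres (1° lat = 111100 m, cos φ = 0.375045): observed ΔN = -350.0 m, observed ΔE = 157.1 m.
Subtracting the expected shift leaves a residual of -350.0 − (-306.0) = -44.0 m north and 157.1 − (132.9) = 24.2 m east.
Residual distance = √((-44.0)² + 24.2²) = 50.2 m.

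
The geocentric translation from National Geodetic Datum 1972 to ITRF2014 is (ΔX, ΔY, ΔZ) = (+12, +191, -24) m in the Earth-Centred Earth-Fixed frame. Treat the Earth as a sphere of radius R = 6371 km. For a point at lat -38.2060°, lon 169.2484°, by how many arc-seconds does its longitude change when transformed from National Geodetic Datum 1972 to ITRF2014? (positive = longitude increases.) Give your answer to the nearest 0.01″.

Δλ = -7.82″

sin φ = -0.618491, cos φ = 0.785792, sin λ = 0.186551, cos λ = -0.982445.
East component: ΔE = −sin λ·ΔX + cos λ·ΔY = −(0.186551)(12) + (-0.982445)(191) = -189.89 m.
1° of latitude spans πR/180 = 111195 m; at latitude φ, 1° of longitude spans that × cos φ = 87376.1 m, so Δλ = -189.89 / 87376.1 × 3600 = -7.824″.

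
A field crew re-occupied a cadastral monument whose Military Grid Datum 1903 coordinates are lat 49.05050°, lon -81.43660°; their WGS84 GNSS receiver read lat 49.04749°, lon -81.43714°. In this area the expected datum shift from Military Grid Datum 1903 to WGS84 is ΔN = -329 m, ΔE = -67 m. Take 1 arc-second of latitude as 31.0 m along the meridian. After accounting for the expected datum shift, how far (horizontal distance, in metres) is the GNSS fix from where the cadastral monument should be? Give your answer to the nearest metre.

28 m

Observed coordinate differences: Δφ = -0.00301°, Δλ = -0.00054°.
Converting to metres (1° lat = 111600 m, cos φ = 0.655394): observed ΔN = -335.9 m, observed ΔE = -39.5 m.
Subtracting the expected shift leaves a residual of -335.9 − (-329) = -6.9 m north and -39.5 − (-67) = 27.5 m east.
Residual distance = √((-6.9)² + 27.5²) = 28.4 m.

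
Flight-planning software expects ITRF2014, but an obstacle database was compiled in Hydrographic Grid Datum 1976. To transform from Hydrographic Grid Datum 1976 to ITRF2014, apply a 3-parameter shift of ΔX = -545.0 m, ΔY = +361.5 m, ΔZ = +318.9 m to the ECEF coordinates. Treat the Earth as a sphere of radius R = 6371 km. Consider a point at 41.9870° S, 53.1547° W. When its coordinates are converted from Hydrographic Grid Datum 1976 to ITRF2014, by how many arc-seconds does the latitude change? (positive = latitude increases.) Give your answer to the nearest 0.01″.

sin φ = -0.668962, cos φ = 0.743297, sin λ = -0.800258, cos λ = 0.599656.
North component: ΔN = −sin φ cos λ·ΔX − sin φ sin λ·ΔY + cos φ·ΔZ = −(-0.668962)(0.599656)(-545.0) − (-0.668962)(-0.800258)(361.5) + (0.743297)(318.9) = -175.11 m.
1° of latitude spans πR/180 = 111195 m, so Δφ = -175.11 / 111195 × 3600 = -5.669″.

Δφ = -5.67″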